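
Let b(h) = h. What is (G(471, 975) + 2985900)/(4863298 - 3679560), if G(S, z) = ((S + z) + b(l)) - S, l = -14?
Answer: 2986861/1183738 ≈ 2.5232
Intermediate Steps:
G(S, z) = -14 + z (G(S, z) = ((S + z) - 14) - S = (-14 + S + z) - S = -14 + z)
(G(471, 975) + 2985900)/(4863298 - 3679560) = ((-14 + 975) + 2985900)/(4863298 - 3679560) = (961 + 2985900)/1183738 = 2986861*(1/1183738) = 2986861/1183738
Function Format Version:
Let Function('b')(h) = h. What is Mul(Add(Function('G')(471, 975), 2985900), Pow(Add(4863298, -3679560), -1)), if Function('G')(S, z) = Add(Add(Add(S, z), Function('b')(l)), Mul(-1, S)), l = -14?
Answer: Rational(2986861, 1183738) ≈ 2.5232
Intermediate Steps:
Function('G')(S, z) = Add(-14, z) (Function('G')(S, z) = Add(Add(Add(S, z), -14), Mul(-1, S)) = Add(Add(-14, S, z), Mul(-1, S)) = Add(-14, z))
Mul(Add(Function('G')(471, 975), 2985900), Pow(Add(4863298, -3679560), -1)) = Mul(Add(Add(-14, 975), 2985900), Pow(Add(4863298, -3679560), -1)) = Mul(Add(961, 2985900), Pow(1183738, -1)) = Mul(2986861, Rational(1, 1183738)) = Rational(2986861, 1183738)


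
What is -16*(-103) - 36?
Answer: 1612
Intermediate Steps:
-16*(-103) - 36 = 1648 - 36 = 1612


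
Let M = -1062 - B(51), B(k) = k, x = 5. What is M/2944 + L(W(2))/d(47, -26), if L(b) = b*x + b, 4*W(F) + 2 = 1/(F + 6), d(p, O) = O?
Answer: -10329/38272 ≈ -0.26988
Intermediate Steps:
W(F) = -½ + 1/(4*(6 + F)) (W(F) = -½ + 1/(4*(F + 6)) = -½ + 1/(4*(6 + F)))
M = -1113 (M = -1062 - 1*51 = -1062 - 51 = -1113)
L(b) = 6*b (L(b) = b*5 + b = 5*b + b = 6*b)
M/2944 + L(W(2))/d(47, -26) = -1113/2944 + (6*((-11 - 2*2)/(4*(6 + 2))))/(-26) = -1113*1/2944 + (6*((¼)*(-11 - 4)/8))*(-1/26) = -1113/2944 + (6*((¼)*(⅛)*(-15)))*(-1/26) = -1113/2944 + (6*(-15/32))*(-1/26) = -1113/2944 - 45/16*(-1/26) = -1113/2944 + 45/416 = -10329/38272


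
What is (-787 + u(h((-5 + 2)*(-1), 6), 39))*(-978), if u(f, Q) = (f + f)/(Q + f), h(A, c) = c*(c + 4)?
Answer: 8453506/11 ≈ 7.6850e+5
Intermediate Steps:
h(A, c) = c*(4 + c)
u(f, Q) = 2*f/(Q + f) (u(f, Q) = (2*f)/(Q + f) = 2*f/(Q + f))
(-787 + u(h((-5 + 2)*(-1), 6), 39))*(-978) = (-787 + 2*(6*(4 + 6))/(39 + 6*(4 + 6)))*(-978) = (-787 + 2*(6*10)/(39 + 6*10))*(-978) = (-787 + 2*60/(39 + 60))*(-978) = (-787 + 2*60/99)*(-978) = (-787 + 2*60*(1/99))*(-978) = (-787 + 40/33)*(-978) = -25931/33*(-978) = 8453506/11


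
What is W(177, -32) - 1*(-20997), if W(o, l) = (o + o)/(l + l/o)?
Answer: 59768127/2848 ≈ 20986.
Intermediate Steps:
W(o, l) = 2*o/(l + l/o) (W(o, l) = (2*o)/(l + l/o) = 2*o/(l + l/o))
W(177, -32) - 1*(-20997) = 2*177²/(-32*(1 + 177)) - 1*(-20997) = 2*(-1/32)*31329/178 + 20997 = 2*(-1/32)*31329*(1/178) + 20997 = -31329/2848 + 20997 = 59768127/2848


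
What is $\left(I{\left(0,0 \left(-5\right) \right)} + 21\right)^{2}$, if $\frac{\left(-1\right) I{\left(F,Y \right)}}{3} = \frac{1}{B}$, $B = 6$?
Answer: $\frac{1681}{4} \approx 420.25$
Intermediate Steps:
$I{\left(F,Y \right)} = - \frac{1}{2}$ ($I{\left(F,Y \right)} = - \frac{3}{6} = \left(-3\right) \frac{1}{6} = - \frac{1}{2}$)
$\left(I{\left(0,0 \left(-5\right) \right)} + 21\right)^{2} = \left(- \frac{1}{2} + 21\right)^{2} = \left(\frac{41}{2}\right)^{2} = \frac{1681}{4}$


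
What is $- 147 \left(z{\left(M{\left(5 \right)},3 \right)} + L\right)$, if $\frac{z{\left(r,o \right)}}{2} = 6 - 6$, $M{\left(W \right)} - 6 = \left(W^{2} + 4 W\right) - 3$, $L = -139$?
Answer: $20433$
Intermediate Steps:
$M{\left(W \right)} = 3 + W^{2} + 4 W$ ($M{\left(W \right)} = 6 - \left(3 - W^{2} - 4 W\right) = 6 + \left(-3 + W^{2} + 4 W\right) = 3 + W^{2} + 4 W$)
$z{\left(r,o \right)} = 0$ ($z{\left(r,o \right)} = 2 \left(6 - 6\right) = 2 \cdot 0 = 0$)
$- 147 \left(z{\left(M{\left(5 \right)},3 \right)} + L\right) = - 147 \left(0 - 139\right) = \left(-147\right) \left(-139\right) = 20433$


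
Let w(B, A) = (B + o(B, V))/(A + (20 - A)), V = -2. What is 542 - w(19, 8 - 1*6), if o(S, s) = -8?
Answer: 10829/20 ≈ 541.45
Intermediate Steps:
w(B, A) = -2/5 + B/20 (w(B, A) = (B - 8)/(A + (20 - A)) = (-8 + B)/20 = (-8 + B)*(1/20) = -2/5 + B/20)
542 - w(19, 8 - 1*6) = 542 - (-2/5 + (1/20)*19) = 542 - (-2/5 + 19/20) = 542 - 1*11/20 = 542 - 11/20 = 10829/20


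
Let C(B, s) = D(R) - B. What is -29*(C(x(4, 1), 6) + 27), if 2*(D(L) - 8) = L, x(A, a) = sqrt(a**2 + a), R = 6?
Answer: -1102 + 29*sqrt(2) ≈ -1061.0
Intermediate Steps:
x(A, a) = sqrt(a + a**2)
D(L) = 8 + L/2
C(B, s) = 11 - B (C(B, s) = (8 + (1/2)*6) - B = (8 + 3) - B = 11 - B)
-29*(C(x(4, 1), 6) + 27) = -29*((11 - sqrt(1*(1 + 1))) + 27) = -29*((11 - sqrt(1*2)) + 27) = -29*((11 - sqrt(2)) + 27) = -29*(38 - sqrt(2)) = -1102 + 29*sqrt(2)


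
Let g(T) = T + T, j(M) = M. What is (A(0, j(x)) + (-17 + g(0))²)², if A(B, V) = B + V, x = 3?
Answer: 85264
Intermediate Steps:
g(T) = 2*T
(A(0, j(x)) + (-17 + g(0))²)² = ((0 + 3) + (-17 + 2*0)²)² = (3 + (-17 + 0)²)² = (3 + (-17)²)² = (3 + 289)² = 292² = 85264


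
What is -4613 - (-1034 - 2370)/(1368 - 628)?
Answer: -23042/5 ≈ -4608.4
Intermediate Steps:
-4613 - (-1034 - 2370)/(1368 - 628) = -4613 - (-3404)/740 = -4613 - 1*(-23/5) = -4613 + 23/5 = -23042/5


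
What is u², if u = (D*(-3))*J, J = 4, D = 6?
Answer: 5184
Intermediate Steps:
u = -72 (u = (6*(-3))*4 = -18*4 = -72)
u² = (-72)² = 5184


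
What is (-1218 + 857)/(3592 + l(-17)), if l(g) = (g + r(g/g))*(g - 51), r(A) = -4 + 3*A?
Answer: -361/4816 ≈ -0.074958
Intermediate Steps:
l(g) = (-1 + g)*(-51 + g) (l(g) = (g + (-4 + 3*(g/g)))*(g - 51) = (g + (-4 + 3*1))*(-51 + g) = (g + (-4 + 3))*(-51 + g) = (g - 1)*(-51 + g) = (-1 + g)*(-51 + g))
(-1218 + 857)/(3592 + l(-17)) = (-1218 + 857)/(3592 + (51 + (-17)² - 52*(-17))) = -361/(3592 + (51 + 289 + 884)) = -361/(3592 + 1224) = -361/4816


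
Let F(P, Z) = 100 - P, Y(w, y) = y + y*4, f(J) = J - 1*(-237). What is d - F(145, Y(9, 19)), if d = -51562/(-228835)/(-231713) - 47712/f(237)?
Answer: -233146727102333/4188899504045 ≈ -55.658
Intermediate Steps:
f(J) = 237 + J (f(J) = J + 237 = 237 + J)
Y(w, y) = 5*y (Y(w, y) = y + 4*y = 5*y)
d = -421647204784358/4188899504045 (d = -51562/(-228835)/(-231713) - 47712/(237 + 237) = -51562*(-1/228835)*(-1/231713) - 47712/474 = (51562/228835)*(-1/231713) - 47712*1/474 = -51562/53024044355 - 7952/79 = -421647204784358/4188899504045 ≈ -100.66)
d - F(145, Y(9, 19)) = -421647204784358/4188899504045 - (100 - 1*145) = -421647204784358/4188899504045 - (100 - 145) = -421647204784358/4188899504045 - 1*(-45) = -421647204784358/4188899504045 + 45 = -233146727102333/4188899504045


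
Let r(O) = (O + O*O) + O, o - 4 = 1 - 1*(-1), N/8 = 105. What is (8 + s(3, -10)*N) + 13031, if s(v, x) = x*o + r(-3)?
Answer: -34841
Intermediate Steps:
N = 840 (N = 8*105 = 840)
o = 6 (o = 4 + (1 - 1*(-1)) = 4 + (1 + 1) = 4 + 2 = 6)
r(O) = O**2 + 2*O (r(O) = (O + O**2) + O = O**2 + 2*O)
s(v, x) = 3 + 6*x (s(v, x) = x*6 - 3*(2 - 3) = 6*x - 3*(-1) = 6*x + 3 = 3 + 6*x)
(8 + s(3, -10)*N) + 13031 = (8 + (3 + 6*(-10))*840) + 13031 = (8 + (3 - 60)*840) + 13031 = (8 - 57*840) + 13031 = (8 - 47880) + 13031 = -47872 + 13031 = -34841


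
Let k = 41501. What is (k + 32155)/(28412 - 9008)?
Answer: 186/49 ≈ 3.7959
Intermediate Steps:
(k + 32155)/(28412 - 9008) = (41501 + 32155)/(28412 - 9008) = 73656/19404 = 73656*(1/19404) = 186/49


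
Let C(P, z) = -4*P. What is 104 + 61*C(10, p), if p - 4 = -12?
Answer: -2336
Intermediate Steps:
p = -8 (p = 4 - 12 = -8)
104 + 61*C(10, p) = 104 + 61*(-4*10) = 104 + 61*(-40) = 104 - 2440 = -2336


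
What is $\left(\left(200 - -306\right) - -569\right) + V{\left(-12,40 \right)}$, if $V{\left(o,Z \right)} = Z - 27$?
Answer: $1088$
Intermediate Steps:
$V{\left(o,Z \right)} = -27 + Z$
$\left(\left(200 - -306\right) - -569\right) + V{\left(-12,40 \right)} = \left(\left(200 - -306\right) - -569\right) + \left(-27 + 40\right) = \left(\left(200 + 306\right) + \left(-134 + 703\right)\right) + 13 = \left(506 + 569\right) + 13 = 1075 + 13 = 1088$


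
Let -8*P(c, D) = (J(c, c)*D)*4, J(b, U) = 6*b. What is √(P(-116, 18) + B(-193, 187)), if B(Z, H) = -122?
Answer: √6142 ≈ 78.371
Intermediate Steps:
P(c, D) = -3*D*c (P(c, D) = -(6*c)*D*4/8 = -6*D*c*4/8 = -3*D*c)
√(P(-116, 18) + B(-193, 187)) = √(-3*18*(-116) - 122) = √(6264 - 122) = √6142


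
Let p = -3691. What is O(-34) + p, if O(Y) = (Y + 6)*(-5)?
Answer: -3551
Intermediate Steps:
O(Y) = -30 - 5*Y (O(Y) = (6 + Y)*(-5) = -30 - 5*Y)
O(-34) + p = (-30 - 5*(-34)) - 3691 = (-30 + 170) - 3691 = 140 - 3691 = -3551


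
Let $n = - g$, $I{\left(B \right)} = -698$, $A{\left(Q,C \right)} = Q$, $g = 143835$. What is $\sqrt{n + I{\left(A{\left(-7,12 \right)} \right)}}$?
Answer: $i \sqrt{144533} \approx 380.17 i$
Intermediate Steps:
$n = -143835$ ($n = \left(-1\right) 143835 = -143835$)
$\sqrt{n + I{\left(A{\left(-7,12 \right)} \right)}} = \sqrt{-143835 - 698} = \sqrt{-144533} = i \sqrt{144533}$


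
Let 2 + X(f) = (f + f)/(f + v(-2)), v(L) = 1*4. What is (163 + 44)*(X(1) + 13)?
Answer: 11799/5 ≈ 2359.8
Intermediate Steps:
v(L) = 4
X(f) = -2 + 2*f/(4 + f) (X(f) = -2 + (f + f)/(f + 4) = -2 + (2*f)/(4 + f) = -2 + 2*f/(4 + f))
(163 + 44)*(X(1) + 13) = (163 + 44)*(-8/(4 + 1) + 13) = 207*(-8/5 + 13) = 207*(57/5) = 11799/5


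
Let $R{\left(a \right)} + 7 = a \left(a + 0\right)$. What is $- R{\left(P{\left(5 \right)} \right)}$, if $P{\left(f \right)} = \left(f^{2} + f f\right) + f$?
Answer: $-3018$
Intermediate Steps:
$P{\left(f \right)} = f + 2 f^{2}$ ($P{\left(f \right)} = \left(f^{2} + f^{2}\right) + f = 2 f^{2} + f = f + 2 f^{2}$)
$R{\left(a \right)} = -7 + a^{2}$ ($R{\left(a \right)} = -7 + a \left(a + 0\right) = -7 + a a = -7 + a^{2}$)
$- R{\left(P{\left(5 \right)} \right)} = - (-7 + \left(5 \left(1 + 2 \cdot 5\right)\right)^{2}) = - (-7 + \left(5 \left(1 + 10\right)\right)^{2}) = - (-7 + \left(5 \cdot 11\right)^{2}) = - (-7 + 55^{2}) = - (-7 + 3025) = \left(-1\right) 3018 = -3018$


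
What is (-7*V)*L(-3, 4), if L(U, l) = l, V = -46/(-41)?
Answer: -1288/41 ≈ -31.415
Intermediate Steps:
V = 46/41 (V = -46*(-1/41) = 46/41 ≈ 1.1220)
(-7*V)*L(-3, 4) = -7*46/41*4 = -322/41*4 = -1288/41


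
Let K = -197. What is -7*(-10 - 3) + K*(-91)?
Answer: 18018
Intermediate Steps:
-7*(-10 - 3) + K*(-91) = -7*(-10 - 3) - 197*(-91) = -7*(-13) + 17927 = 91 + 17927 = 18018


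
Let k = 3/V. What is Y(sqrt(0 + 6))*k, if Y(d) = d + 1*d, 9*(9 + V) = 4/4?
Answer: -27*sqrt(6)/40 ≈ -1.6534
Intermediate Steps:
V = -80/9 (V = -9 + (4/4)/9 = -9 + (4*(1/4))/9 = -9 + (1/9)*1 = -9 + 1/9 = -80/9 ≈ -8.8889)
k = -27/80 (k = 3/(-80/9) = 3*(-9/80) = -27/80 ≈ -0.33750)
Y(d) = 2*d (Y(d) = d + d = 2*d)
Y(sqrt(0 + 6))*k = (2*sqrt(0 + 6))*(-27/80) = (2*sqrt(6))*(-27/80) = -27*sqrt(6)/40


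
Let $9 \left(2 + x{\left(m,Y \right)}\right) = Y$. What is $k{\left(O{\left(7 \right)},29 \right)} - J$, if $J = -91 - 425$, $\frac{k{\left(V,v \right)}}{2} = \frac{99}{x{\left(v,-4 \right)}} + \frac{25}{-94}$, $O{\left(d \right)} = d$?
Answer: $\frac{20420}{47} \approx 434.47$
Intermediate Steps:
$x{\left(m,Y \right)} = -2 + \frac{Y}{9}$
$k{\left(V,v \right)} = - \frac{3832}{47}$ ($k{\left(V,v \right)} = 2 \left(\frac{99}{-2 + \frac{1}{9} \left(-4\right)} + \frac{25}{-94}\right) = 2 \left(\frac{99}{-2 - \frac{4}{9}} + 25 \left(- \frac{1}{94}\right)\right) = 2 \left(\frac{99}{- \frac{22}{9}} - \frac{25}{94}\right) = 2 \left(99 \left(- \frac{9}{22}\right) - \frac{25}{94}\right) = 2 \left(- \frac{81}{2} - \frac{25}{94}\right) = 2 \left(- \frac{1916}{47}\right) = - \frac{3832}{47}$)
$J = -516$ ($J = -91 - 425 = -516$)
$k{\left(O{\left(7 \right)},29 \right)} - J = - \frac{3832}{47} - -516 = - \frac{3832}{47} + 516 = \frac{20420}{47}$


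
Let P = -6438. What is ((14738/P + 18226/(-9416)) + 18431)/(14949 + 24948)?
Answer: 279258735413/604641109644 ≈ 0.46186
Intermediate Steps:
((14738/P + 18226/(-9416)) + 18431)/(14949 + 24948) = ((14738/(-6438) + 18226/(-9416)) + 18431)/(14949 + 24948) = ((14738*(-1/6438) + 18226*(-1/9416)) + 18431)/39897 = ((-7369/3219 - 9113/4708) + 18431)*(1/39897) = (-64027999/15155052 + 18431)*(1/39897) = (279258735413/15155052)*(1/39897) = 279258735413/604641109644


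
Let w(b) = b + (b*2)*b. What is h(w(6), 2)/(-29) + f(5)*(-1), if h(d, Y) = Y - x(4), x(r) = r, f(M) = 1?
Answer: -27/29 ≈ -0.93103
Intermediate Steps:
w(b) = b + 2*b² (w(b) = b + (2*b)*b = b + 2*b²)
h(d, Y) = -4 + Y (h(d, Y) = Y - 1*4 = Y - 4 = -4 + Y)
h(w(6), 2)/(-29) + f(5)*(-1) = (-4 + 2)/(-29) + 1*(-1) = -2*(-1/29) - 1 = 2/29 - 1 = -27/29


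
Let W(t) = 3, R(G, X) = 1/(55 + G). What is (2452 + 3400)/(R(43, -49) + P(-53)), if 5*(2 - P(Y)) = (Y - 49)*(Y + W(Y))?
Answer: -573496/99763 ≈ -5.7486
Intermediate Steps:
P(Y) = 2 - (-49 + Y)*(3 + Y)/5 (P(Y) = 2 - (Y - 49)*(Y + 3)/5 = 2 - (-49 + Y)*(3 + Y)/5)
(2452 + 3400)/(R(43, -49) + P(-53)) = (2452 + 3400)/(1/(55 + 43) + (157/5 - ⅕*(-53)² + (46/5)*(-53))) = 5852/(1/98 + (157/5 - ⅕*2809 - 2438/5)) = 5852/(1/98 + (157/5 - 2809/5 - 2438/5)) = 5852/(1/98 - 1018) = 5852/(-99763/98) = 5852*(-98/99763) = -573496/99763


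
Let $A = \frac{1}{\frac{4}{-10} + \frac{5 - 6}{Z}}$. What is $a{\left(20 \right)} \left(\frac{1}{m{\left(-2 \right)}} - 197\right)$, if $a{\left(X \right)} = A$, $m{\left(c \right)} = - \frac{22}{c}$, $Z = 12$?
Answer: $\frac{129960}{319} \approx 407.4$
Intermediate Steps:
$A = - \frac{60}{29}$ ($A = \frac{1}{\frac{4}{-10} + \frac{5 - 6}{12}} = \frac{1}{4 \left(- \frac{1}{10}\right) + \left(5 - 6\right) \frac{1}{12}} = \frac{1}{- \frac{2}{5} - \frac{1}{12}} = \frac{1}{- \frac{29}{60}} = - \frac{60}{29} \approx -2.069$)
$a{\left(X \right)} = - \frac{60}{29}$
$a{\left(20 \right)} \left(\frac{1}{m{\left(-2 \right)}} - 197\right) = - \frac{60 \left(\frac{1}{\left(-22\right) \frac{1}{-2}} - 197\right)}{29} = - \frac{60 \left(\frac{1}{\left(-22\right) \left(- \frac{1}{2}\right)} - 197\right)}{29} = - \frac{60 \left(\frac{1}{11} - 197\right)}{29} = \left(- \frac{60}{29}\right) \left(- \frac{2166}{11}\right) = \frac{129960}{319}$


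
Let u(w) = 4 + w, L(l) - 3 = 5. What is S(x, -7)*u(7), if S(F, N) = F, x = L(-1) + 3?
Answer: 121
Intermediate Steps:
L(l) = 8 (L(l) = 3 + 5 = 8)
x = 11 (x = 8 + 3 = 11)
S(x, -7)*u(7) = 11*(4 + 7) = 11*11 = 121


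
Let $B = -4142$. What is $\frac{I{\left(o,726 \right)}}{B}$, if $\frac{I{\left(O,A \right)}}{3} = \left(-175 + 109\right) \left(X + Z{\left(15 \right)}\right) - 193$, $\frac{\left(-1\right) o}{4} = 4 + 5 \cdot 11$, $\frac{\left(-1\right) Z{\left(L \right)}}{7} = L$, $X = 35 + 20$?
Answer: $- \frac{9321}{4142} \approx -2.2504$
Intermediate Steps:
$X = 55$
$Z{\left(L \right)} = - 7 L$
$o = -236$ ($o = - 4 \left(4 + 5 \cdot 11\right) = - 4 \left(4 + 55\right) = \left(-4\right) 59 = -236$)
$I{\left(O,A \right)} = 9321$ ($I{\left(O,A \right)} = 3 \left(\left(-175 + 109\right) \left(55 - 105\right) - 193\right) = 3 \left(- 66 \left(55 - 105\right) - 193\right) = 3 \left(\left(-66\right) \left(-50\right) - 193\right) = 3 \left(3300 - 193\right) = 3 \cdot 3107 = 9321$)
$\frac{I{\left(o,726 \right)}}{B} = \frac{9321}{-4142} = 9321 \left(- \frac{1}{4142}\right) = - \frac{9321}{4142}$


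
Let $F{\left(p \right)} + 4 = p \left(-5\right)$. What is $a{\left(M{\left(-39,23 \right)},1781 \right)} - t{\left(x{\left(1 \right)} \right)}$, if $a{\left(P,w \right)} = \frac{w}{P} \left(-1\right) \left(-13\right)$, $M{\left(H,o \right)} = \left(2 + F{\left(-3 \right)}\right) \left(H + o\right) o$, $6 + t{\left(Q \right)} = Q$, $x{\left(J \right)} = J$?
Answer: $\frac{59}{368} \approx 0.16033$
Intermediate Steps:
$t{\left(Q \right)} = -6 + Q$
$F{\left(p \right)} = -4 - 5 p$ ($F{\left(p \right)} = -4 + p \left(-5\right) = -4 - 5 p$)
$M{\left(H,o \right)} = o \left(13 H + 13 o\right)$ ($M{\left(H,o \right)} = \left(2 - -11\right) \left(H + o\right) o = \left(2 + \left(-4 + 15\right)\right) \left(H + o\right) o = \left(2 + 11\right) \left(H + o\right) o = 13 \left(H + o\right) o = \left(13 H + 13 o\right) o = o \left(13 H + 13 o\right)$)
$a{\left(P,w \right)} = \frac{13 w}{P}$ ($a{\left(P,w \right)} = - \frac{w}{P} \left(-13\right) = \frac{13 w}{P}$)
$a{\left(M{\left(-39,23 \right)},1781 \right)} - t{\left(x{\left(1 \right)} \right)} = 13 \cdot 1781 \frac{1}{13 \cdot 23 \left(-39 + 23\right)} - \left(-6 + 1\right) = 13 \cdot 1781 \frac{1}{13 \cdot 23 \left(-16\right)} - -5 = 13 \cdot 1781 \frac{1}{-4784} + 5 = 13 \cdot 1781 \left(- \frac{1}{4784}\right) + 5 = - \frac{1781}{368} + 5 = \frac{59}{368}$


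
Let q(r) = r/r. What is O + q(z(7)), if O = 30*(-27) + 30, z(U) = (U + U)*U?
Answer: -779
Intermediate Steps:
z(U) = 2*U² (z(U) = (2*U)*U = 2*U²)
q(r) = 1
O = -780 (O = -810 + 30 = -780)
O + q(z(7)) = -780 + 1 = -779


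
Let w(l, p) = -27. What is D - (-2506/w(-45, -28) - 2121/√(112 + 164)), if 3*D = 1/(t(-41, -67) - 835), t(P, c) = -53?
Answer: -741779/7992 + 707*√69/46 ≈ 34.854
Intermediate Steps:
D = -1/2664 (D = 1/(3*(-53 - 835)) = (⅓)/(-888) = (⅓)*(-1/888) = -1/2664 ≈ -0.00037538)
D - (-2506/w(-45, -28) - 2121/√(112 + 164)) = -1/2664 - (-2506/(-27) - 2121/√(112 + 164)) = -1/2664 - (-2506*(-1/27) - 2121*√69/138) = -1/2664 - (2506/27 - 2121*√69/138) = -1/2664 - (2506/27 - 707*√69/46) = -1/2664 + (-2506/27 + 707*√69/46) = -741779/7992 + 707*√69/46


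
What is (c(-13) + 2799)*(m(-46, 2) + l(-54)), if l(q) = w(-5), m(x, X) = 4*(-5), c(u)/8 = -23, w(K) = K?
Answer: -65375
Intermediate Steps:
c(u) = -184 (c(u) = 8*(-23) = -184)
m(x, X) = -20
l(q) = -5
(c(-13) + 2799)*(m(-46, 2) + l(-54)) = (-184 + 2799)*(-20 - 5) = 2615*(-25) = -65375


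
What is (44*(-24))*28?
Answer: -29568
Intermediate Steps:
(44*(-24))*28 = -1056*28 = -29568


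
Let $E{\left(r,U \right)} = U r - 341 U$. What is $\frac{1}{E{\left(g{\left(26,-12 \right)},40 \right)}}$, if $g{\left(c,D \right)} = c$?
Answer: $- \frac{1}{12600} \approx -7.9365 \cdot 10^{-5}$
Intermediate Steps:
$E{\left(r,U \right)} = - 341 U + U r$
$\frac{1}{E{\left(g{\left(26,-12 \right)},40 \right)}} = \frac{1}{40 \left(-341 + 26\right)} = \frac{1}{40 \left(-315\right)} = \frac{1}{-12600} = - \frac{1}{12600}$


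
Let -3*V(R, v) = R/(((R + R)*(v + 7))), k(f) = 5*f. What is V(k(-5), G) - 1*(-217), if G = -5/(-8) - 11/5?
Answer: 141247/651 ≈ 216.97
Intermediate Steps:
G = -63/40 (G = -5*(-⅛) - 11*⅕ = 5/8 - 11/5 = -63/40 ≈ -1.5750)
V(R, v) = -1/(6*(7 + v)) (V(R, v) = -R/(3*((R + R)*(v + 7))) = -R/(3*((2*R)*(7 + v))) = -R/(3*(2*R*(7 + v))) = -R*1/(2*R*(7 + v))/3 = -1/(6*(7 + v)))
V(k(-5), G) - 1*(-217) = -1/(42 + 6*(-63/40)) - 1*(-217) = -1/(42 - 189/20) + 217 = -1/651/20 + 217 = -1*20/651 + 217 = -20/651 + 217 = 141247/651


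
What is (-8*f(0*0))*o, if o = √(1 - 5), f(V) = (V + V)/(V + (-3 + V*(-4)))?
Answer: 0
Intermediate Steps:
f(V) = 2*V/(-3 - 3*V) (f(V) = (2*V)/(V + (-3 - 4*V)) = (2*V)/(-3 - 3*V) = 2*V/(-3 - 3*V))
o = 2*I (o = √(-4) = 2*I ≈ 2.0*I)
(-8*f(0*0))*o = (-(-16)*0*0/(3 + 3*(0*0)))*(2*I) = (-(-16)*0/(3 + 3*0))*(2*I) = (-(-16)*0/(3 + 0))*(2*I) = (-(-16)*0/3)*(2*I) = (-8*0)*(2*I) = 0*(2*I) = 0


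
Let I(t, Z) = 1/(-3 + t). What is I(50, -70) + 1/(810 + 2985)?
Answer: 3842/178365 ≈ 0.021540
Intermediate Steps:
I(50, -70) + 1/(810 + 2985) = 1/(-3 + 50) + 1/(810 + 2985) = 1/47 + 1/3795 = 3842/178365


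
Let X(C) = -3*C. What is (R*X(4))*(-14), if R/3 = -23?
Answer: -11592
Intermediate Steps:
R = -69 (R = 3*(-23) = -69)
(R*X(4))*(-14) = -(-207)*4*(-14) = -69*(-12)*(-14) = 828*(-14) = -11592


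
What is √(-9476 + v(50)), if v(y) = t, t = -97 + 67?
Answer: 7*I*√194 ≈ 97.499*I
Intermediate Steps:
t = -30
v(y) = -30
√(-9476 + v(50)) = √(-9476 - 30) = √(-9506) = 7*I*√194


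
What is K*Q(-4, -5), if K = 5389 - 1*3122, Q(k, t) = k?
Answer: -9068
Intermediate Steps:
K = 2267 (K = 5389 - 3122 = 2267)
K*Q(-4, -5) = 2267*(-4) = -9068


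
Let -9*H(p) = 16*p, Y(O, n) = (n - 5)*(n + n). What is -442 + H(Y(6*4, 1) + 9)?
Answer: -3994/9 ≈ -443.78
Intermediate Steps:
Y(O, n) = 2*n*(-5 + n) (Y(O, n) = (-5 + n)*(2*n) = 2*n*(-5 + n))
H(p) = -16*p/9
-442 + H(Y(6*4, 1) + 9) = -442 - 16*(2*1*(-5 + 1) + 9)/9 = -442 - 16*(2*1*(-4) + 9)/9 = -442 - 16*(-8 + 9)/9 = -442 - 16/9*1 = -442 - 16/9 = -3994/9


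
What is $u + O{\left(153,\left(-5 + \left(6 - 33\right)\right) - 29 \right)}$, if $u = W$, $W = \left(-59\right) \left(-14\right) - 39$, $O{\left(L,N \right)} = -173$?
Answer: $614$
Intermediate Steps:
$W = 787$ ($W = 826 - 39 = 787$)
$u = 787$
$u + O{\left(153,\left(-5 + \left(6 - 33\right)\right) - 29 \right)} = 787 - 173 = 614$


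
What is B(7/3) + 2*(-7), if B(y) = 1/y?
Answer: -95/7 ≈ -13.571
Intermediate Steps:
B(7/3) + 2*(-7) = 1/(7/3) + 2*(-7) = 1/(7*(1/3)) - 14 = 1/(7/3) - 14 = 3/7 - 14 = -95/7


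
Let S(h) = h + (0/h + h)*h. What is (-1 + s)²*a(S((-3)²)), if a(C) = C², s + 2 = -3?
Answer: 291600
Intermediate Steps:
s = -5 (s = -2 - 3 = -5)
S(h) = h + h² (S(h) = h + (0 + h)*h = h + h*h = h + h²)
(-1 + s)²*a(S((-3)²)) = (-1 - 5)²*((-3)²*(1 + (-3)²))² = (-6)²*(9*(1 + 9))² = 36*(9*10)² = 36*90² = 36*8100 = 291600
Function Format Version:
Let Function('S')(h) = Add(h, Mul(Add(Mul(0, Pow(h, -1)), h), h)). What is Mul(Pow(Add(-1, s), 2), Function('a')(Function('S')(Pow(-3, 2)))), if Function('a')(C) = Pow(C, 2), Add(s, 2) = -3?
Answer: 291600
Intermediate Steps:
s = -5 (s = Add(-2, -3) = -5)
Function('S')(h) = Add(h, Pow(h, 2)) (Function('S')(h) = Add(h, Mul(Add(0, h), h)) = Add(h, Mul(h, h)) = Add(h, Pow(h, 2)))
Mul(Pow(Add(-1, s), 2), Function('a')(Function('S')(Pow(-3, 2)))) = Mul(Pow(Add(-1, -5), 2), Pow(Mul(Pow(-3, 2), Add(1, Pow(-3, 2))), 2)) = Mul(Pow(-6, 2), Pow(Mul(9, Add(1, 9)), 2)) = Mul(36, Pow(Mul(9, 10), 2)) = Mul(36, Pow(90, 2)) = Mul(36, 8100) = 291600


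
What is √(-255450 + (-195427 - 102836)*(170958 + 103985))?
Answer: 3*I*√9111731051 ≈ 2.8637e+5*I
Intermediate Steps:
√(-255450 + (-195427 - 102836)*(170958 + 103985)) = √(-255450 - 298263*274943) = √(-255450 - 82005324009) = √(-82005579459) = 3*I*√9111731051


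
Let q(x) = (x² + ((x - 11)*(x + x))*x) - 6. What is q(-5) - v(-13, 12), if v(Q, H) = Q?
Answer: -768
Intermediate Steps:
q(x) = -6 + x² + 2*x²*(-11 + x) (q(x) = (x² + ((-11 + x)*(2*x))*x) - 6 = (x² + (2*x*(-11 + x))*x) - 6 = (x² + 2*x²*(-11 + x)) - 6 = -6 + x² + 2*x²*(-11 + x))
q(-5) - v(-13, 12) = (-6 - 21*(-5)² + 2*(-5)³) - 1*(-13) = (-6 - 21*25 + 2*(-125)) + 13 = (-6 - 525 - 250) + 13 = -781 + 13 = -768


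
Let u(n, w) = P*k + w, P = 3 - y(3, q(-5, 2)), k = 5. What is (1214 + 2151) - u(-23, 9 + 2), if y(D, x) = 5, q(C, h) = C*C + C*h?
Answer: 3364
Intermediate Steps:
q(C, h) = C² + C*h
P = -2 (P = 3 - 1*5 = 3 - 5 = -2)
u(n, w) = -10 + w (u(n, w) = -2*5 + w = -10 + w)
(1214 + 2151) - u(-23, 9 + 2) = (1214 + 2151) - (-10 + (9 + 2)) = 3365 - (-10 + 11) = 3365 - 1*1 = 3365 - 1 = 3364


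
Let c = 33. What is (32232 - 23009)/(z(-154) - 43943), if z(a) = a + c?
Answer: -9223/44064 ≈ -0.20931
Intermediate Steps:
z(a) = 33 + a (z(a) = a + 33 = 33 + a)
(32232 - 23009)/(z(-154) - 43943) = (32232 - 23009)/((33 - 154) - 43943) = 9223/(-121 - 43943) = 9223/(-44064) = 9223*(-1/44064) = -9223/44064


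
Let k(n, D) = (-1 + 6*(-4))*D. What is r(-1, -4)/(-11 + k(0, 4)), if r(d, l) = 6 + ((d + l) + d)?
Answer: 0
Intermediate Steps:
k(n, D) = -25*D (k(n, D) = (-1 - 24)*D = -25*D)
r(d, l) = 6 + l + 2*d (r(d, l) = 6 + (l + 2*d) = 6 + l + 2*d)
r(-1, -4)/(-11 + k(0, 4)) = (6 - 4 + 2*(-1))/(-11 - 25*4) = (6 - 4 - 2)/(-11 - 100) = 0/(-111) = 0*(-1/111) = 0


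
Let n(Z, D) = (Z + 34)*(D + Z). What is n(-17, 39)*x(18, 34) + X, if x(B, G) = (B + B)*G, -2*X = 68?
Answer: 457742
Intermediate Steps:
X = -34 (X = -½*68 = -34)
x(B, G) = 2*B*G (x(B, G) = (2*B)*G = 2*B*G)
n(Z, D) = (34 + Z)*(D + Z)
n(-17, 39)*x(18, 34) + X = ((-17)² + 34*39 + 34*(-17) + 39*(-17))*(2*18*34) - 34 = (289 + 1326 - 578 - 663)*1224 - 34 = 374*1224 - 34 = 457776 - 34 = 457742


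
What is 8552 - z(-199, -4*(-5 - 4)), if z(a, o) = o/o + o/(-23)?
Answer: 196709/23 ≈ 8552.6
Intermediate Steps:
z(a, o) = 1 - o/23 (z(a, o) = 1 + o*(-1/23) = 1 - o/23)
8552 - z(-199, -4*(-5 - 4)) = 8552 - (1 - (-4)*(-5 - 4)/23) = 8552 - (1 - (-4)*(-9)/23) = 8552 - (1 - 1/23*36) = 8552 - (1 - 36/23) = 8552 - 1*(-13/23) = 8552 + 13/23 = 196709/23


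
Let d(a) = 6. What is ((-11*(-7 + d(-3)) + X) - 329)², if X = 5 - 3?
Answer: 99856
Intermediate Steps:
X = 2
((-11*(-7 + d(-3)) + X) - 329)² = ((-11*(-7 + 6) + 2) - 329)² = ((-11*(-1) + 2) - 329)² = ((11 + 2) - 329)² = (13 - 329)² = (-316)² = 99856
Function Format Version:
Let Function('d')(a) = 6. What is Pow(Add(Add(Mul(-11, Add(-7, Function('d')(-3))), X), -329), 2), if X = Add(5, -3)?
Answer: 99856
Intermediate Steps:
X = 2
Pow(Add(Add(Mul(-11, Add(-7, Function('d')(-3))), X), -329), 2) = Pow(Add(Add(Mul(-11, Add(-7, 6)), 2), -329), 2) = Pow(Add(Add(Mul(-11, -1), 2), -329), 2) = Pow(Add(Add(11, 2), -329), 2) = Pow(Add(13, -329), 2) = Pow(-316, 2) = 99856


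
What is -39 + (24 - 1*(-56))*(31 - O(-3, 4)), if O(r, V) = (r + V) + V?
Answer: 2041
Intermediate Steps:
O(r, V) = r + 2*V (O(r, V) = (V + r) + V = r + 2*V)
-39 + (24 - 1*(-56))*(31 - O(-3, 4)) = -39 + (24 - 1*(-56))*(31 - (-3 + 2*4)) = -39 + (24 + 56)*(31 - (-3 + 8)) = -39 + 80*(31 - 1*5) = -39 + 80*(31 - 5) = -39 + 80*26 = -39 + 2080 = 2041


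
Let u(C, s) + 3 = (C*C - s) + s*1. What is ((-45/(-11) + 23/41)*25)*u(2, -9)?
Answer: 52450/451 ≈ 116.30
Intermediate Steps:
u(C, s) = -3 + C² (u(C, s) = -3 + ((C*C - s) + s*1) = -3 + ((C² - s) + s) = -3 + C²)
((-45/(-11) + 23/41)*25)*u(2, -9) = ((-45/(-11) + 23/41)*25)*(-3 + 2²) = ((-45*(-1/11) + 23*(1/41))*25)*(-3 + 4) = ((45/11 + 23/41)*25)*1 = ((2098/451)*25)*1 = (52450/451)*1 = 52450/451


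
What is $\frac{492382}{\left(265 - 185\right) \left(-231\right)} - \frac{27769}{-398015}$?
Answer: $- \frac{1776929551}{66866520} \approx -26.574$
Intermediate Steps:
$\frac{492382}{\left(265 - 185\right) \left(-231\right)} - \frac{27769}{-398015} = \frac{492382}{80 \left(-231\right)} - - \frac{27769}{398015} = \frac{492382}{-18480} + \frac{27769}{398015} = 492382 \left(- \frac{1}{18480}\right) + \frac{27769}{398015} = - \frac{22381}{840} + \frac{27769}{398015} = - \frac{1776929551}{66866520}$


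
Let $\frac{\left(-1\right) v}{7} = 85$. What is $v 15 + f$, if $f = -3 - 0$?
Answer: $-8928$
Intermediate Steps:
$v = -595$ ($v = \left(-7\right) 85 = -595$)
$f = -3$ ($f = -3 + 0 = -3$)
$v 15 + f = \left(-595\right) 15 - 3 = -8925 - 3 = -8928$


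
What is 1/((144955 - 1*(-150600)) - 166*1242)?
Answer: 1/89383 ≈ 1.1188e-5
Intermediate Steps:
1/((144955 - 1*(-150600)) - 166*1242) = 1/((144955 + 150600) - 206172) = 1/(295555 - 206172) = 1/89383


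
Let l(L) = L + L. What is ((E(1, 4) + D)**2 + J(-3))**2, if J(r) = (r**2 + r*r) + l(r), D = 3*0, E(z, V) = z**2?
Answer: 169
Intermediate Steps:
l(L) = 2*L
D = 0
J(r) = 2*r + 2*r**2 (J(r) = (r**2 + r*r) + 2*r = (r**2 + r**2) + 2*r = 2*r**2 + 2*r = 2*r + 2*r**2)
((E(1, 4) + D)**2 + J(-3))**2 = ((1**2 + 0)**2 + 2*(-3)*(1 - 3))**2 = ((1 + 0)**2 + 2*(-3)*(-2))**2 = (1**2 + 12)**2 = (1 + 12)**2 = 13**2 = 169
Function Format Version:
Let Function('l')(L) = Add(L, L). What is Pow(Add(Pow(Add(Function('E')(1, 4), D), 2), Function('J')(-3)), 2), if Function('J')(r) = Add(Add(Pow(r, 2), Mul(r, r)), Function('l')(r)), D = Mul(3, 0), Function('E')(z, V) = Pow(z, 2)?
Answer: 169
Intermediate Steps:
Function('l')(L) = Mul(2, L)
D = 0
Function('J')(r) = Add(Mul(2, r), Mul(2, Pow(r, 2))) (Function('J')(r) = Add(Add(Pow(r, 2), Mul(r, r)), Mul(2, r)) = Add(Add(Pow(r, 2), Pow(r, 2)), Mul(2, r)) = Add(Mul(2, Pow(r, 2)), Mul(2, r)) = Add(Mul(2, r), Mul(2, Pow(r, 2))))
Pow(Add(Pow(Add(Function('E')(1, 4), D), 2), Function('J')(-3)), 2) = Pow(Add(Pow(Add(Pow(1, 2), 0), 2), Mul(2, -3, Add(1, -3))), 2) = Pow(Add(Pow(Add(1, 0), 2), Mul(2, -3, -2)), 2) = Pow(Add(Pow(1, 2), 12), 2) = Pow(Add(1, 12), 2) = Pow(13, 2) = 169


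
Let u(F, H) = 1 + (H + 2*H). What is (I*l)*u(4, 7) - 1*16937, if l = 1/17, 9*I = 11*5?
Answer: -2590151/153 ≈ -16929.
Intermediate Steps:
I = 55/9 (I = (11*5)/9 = (1/9)*55 = 55/9 ≈ 6.1111)
l = 1/17 ≈ 0.058824
u(F, H) = 1 + 3*H
(I*l)*u(4, 7) - 1*16937 = ((55/9)*(1/17))*(1 + 3*7) - 1*16937 = 55*(1 + 21)/153 - 16937 = (55/153)*22 - 16937 = 1210/153 - 16937 = -2590151/153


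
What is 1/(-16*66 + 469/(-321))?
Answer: -321/339445 ≈ -0.00094566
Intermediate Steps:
1/(-16*66 + 469/(-321)) = 1/(-1056 + 469*(-1/321)) = 1/(-1056 - 469/321) = 1/(-339445/321) = -321/339445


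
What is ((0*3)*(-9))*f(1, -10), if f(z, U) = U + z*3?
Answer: 0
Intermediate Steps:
f(z, U) = U + 3*z
((0*3)*(-9))*f(1, -10) = ((0*3)*(-9))*(-10 + 3*1) = (0*(-9))*(-10 + 3) = 0*(-7) = 0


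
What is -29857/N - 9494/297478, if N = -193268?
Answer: 3523457127/28746489052 ≈ 0.12257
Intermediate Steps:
-29857/N - 9494/297478 = -29857/(-193268) - 9494/297478 = -29857*(-1/193268) - 9494*1/297478 = 29857/193268 - 4747/148739 = 3523457127/28746489052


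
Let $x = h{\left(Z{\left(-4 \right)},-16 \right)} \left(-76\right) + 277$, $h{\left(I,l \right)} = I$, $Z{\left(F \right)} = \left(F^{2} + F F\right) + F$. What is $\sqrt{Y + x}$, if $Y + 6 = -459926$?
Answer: $i \sqrt{461783} \approx 679.55 i$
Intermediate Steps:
$Y = -459932$ ($Y = -6 - 459926 = -459932$)
$Z{\left(F \right)} = F + 2 F^{2}$ ($Z{\left(F \right)} = \left(F^{2} + F^{2}\right) + F = 2 F^{2} + F = F + 2 F^{2}$)
$x = -1851$ ($x = - 4 \left(1 + 2 \left(-4\right)\right) \left(-76\right) + 277 = - 4 \left(1 - 8\right) \left(-76\right) + 277 = \left(-4\right) \left(-7\right) \left(-76\right) + 277 = 28 \left(-76\right) + 277 = -2128 + 277 = -1851$)
$\sqrt{Y + x} = \sqrt{-459932 - 1851} = \sqrt{-461783} = i \sqrt{461783}$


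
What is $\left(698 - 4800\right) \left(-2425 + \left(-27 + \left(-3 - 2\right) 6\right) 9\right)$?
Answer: $12051676$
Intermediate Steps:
$\left(698 - 4800\right) \left(-2425 + \left(-27 + \left(-3 - 2\right) 6\right) 9\right) = - 4102 \left(-2425 + \left(-27 - 30\right) 9\right) = - 4102 \left(-2425 - 513\right) = \left(-4102\right) \left(-2938\right) = 12051676$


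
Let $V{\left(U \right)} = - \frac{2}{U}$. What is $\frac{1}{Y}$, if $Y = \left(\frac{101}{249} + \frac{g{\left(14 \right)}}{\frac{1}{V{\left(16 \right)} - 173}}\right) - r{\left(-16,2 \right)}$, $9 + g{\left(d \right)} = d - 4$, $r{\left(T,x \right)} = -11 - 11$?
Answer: $- \frac{1992}{300233} \approx -0.0066348$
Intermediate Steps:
$r{\left(T,x \right)} = -22$ ($r{\left(T,x \right)} = -11 - 11 = -22$)
$g{\left(d \right)} = -13 + d$ ($g{\left(d \right)} = -9 + \left(d - 4\right) = -9 + \left(-4 + d\right) = -13 + d$)
$Y = - \frac{300233}{1992}$ ($Y = \left(\frac{101}{249} + \frac{-13 + 14}{\frac{1}{- \frac{2}{16} - 173}}\right) - -22 = \left(101 \cdot \frac{1}{249} + 1 \frac{1}{\frac{1}{\left(-2\right) \frac{1}{16} - 173}}\right) + 22 = \left(\frac{101}{249} + 1 \frac{1}{\frac{1}{- \frac{1}{8} - 173}}\right) + 22 = \left(\frac{101}{249} + 1 \frac{1}{\frac{1}{- \frac{1385}{8}}}\right) + 22 = \left(\frac{101}{249} + 1 \frac{1}{- \frac{8}{1385}}\right) + 22 = \left(\frac{101}{249} + 1 \left(- \frac{1385}{8}\right)\right) + 22 = \left(\frac{101}{249} - \frac{1385}{8}\right) + 22 = - \frac{344057}{1992} + 22 = - \frac{300233}{1992} \approx -150.72$)
$\frac{1}{Y} = \frac{1}{- \frac{300233}{1992}} = - \frac{1992}{300233}$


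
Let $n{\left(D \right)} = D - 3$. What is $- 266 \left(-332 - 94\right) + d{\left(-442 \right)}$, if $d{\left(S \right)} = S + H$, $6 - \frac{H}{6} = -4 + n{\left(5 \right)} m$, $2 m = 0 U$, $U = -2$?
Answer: $112934$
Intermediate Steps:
$m = 0$ ($m = \frac{0 \left(-2\right)}{2} = \frac{1}{2} \cdot 0 = 0$)
$n{\left(D \right)} = -3 + D$ ($n{\left(D \right)} = D - 3 = -3 + D$)
$H = 60$ ($H = 36 - 6 \left(-4 + \left(-3 + 5\right) 0\right) = 36 - 6 \left(-4 + 2 \cdot 0\right) = 36 - 6 \left(-4 + 0\right) = 36 - -24 = 36 + 24 = 60$)
$d{\left(S \right)} = 60 + S$ ($d{\left(S \right)} = S + 60 = 60 + S$)
$- 266 \left(-332 - 94\right) + d{\left(-442 \right)} = - 266 \left(-332 - 94\right) + \left(60 - 442\right) = \left(-266\right) \left(-426\right) - 382 = 113316 - 382 = 112934$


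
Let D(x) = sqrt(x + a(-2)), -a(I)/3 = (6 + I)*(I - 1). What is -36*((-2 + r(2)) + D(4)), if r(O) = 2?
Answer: -72*sqrt(10) ≈ -227.68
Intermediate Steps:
a(I) = -3*(-1 + I)*(6 + I) (a(I) = -3*(6 + I)*(I - 1) = -3*(6 + I)*(-1 + I) = -3*(-1 + I)*(6 + I))
D(x) = sqrt(36 + x) (D(x) = sqrt(x + (18 - 15*(-2) - 3*(-2)**2)) = sqrt(x + (18 + 30 - 3*4)) = sqrt(x + (18 + 30 - 12)) = sqrt(x + 36) = sqrt(36 + x))
-36*((-2 + r(2)) + D(4)) = -36*((-2 + 2) + sqrt(36 + 4)) = -36*(0 + sqrt(40)) = -36*(0 + 2*sqrt(10)) = -72*sqrt(10)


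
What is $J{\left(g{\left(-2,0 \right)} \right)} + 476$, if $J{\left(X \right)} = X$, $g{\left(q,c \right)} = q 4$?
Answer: $468$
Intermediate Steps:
$g{\left(q,c \right)} = 4 q$
$J{\left(g{\left(-2,0 \right)} \right)} + 476 = 4 \left(-2\right) + 476 = -8 + 476 = 468$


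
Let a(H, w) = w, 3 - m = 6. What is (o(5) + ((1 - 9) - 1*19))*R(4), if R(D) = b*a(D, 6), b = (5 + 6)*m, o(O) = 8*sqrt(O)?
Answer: 5346 - 1584*sqrt(5) ≈ 1804.1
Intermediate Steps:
m = -3 (m = 3 - 1*6 = 3 - 6 = -3)
b = -33 (b = (5 + 6)*(-3) = 11*(-3) = -33)
R(D) = -198 (R(D) = -33*6 = -198)
(o(5) + ((1 - 9) - 1*19))*R(4) = (8*sqrt(5) + ((1 - 9) - 1*19))*(-198) = (8*sqrt(5) + (-8 - 19))*(-198) = (8*sqrt(5) - 27)*(-198) = (-27 + 8*sqrt(5))*(-198) = 5346 - 1584*sqrt(5)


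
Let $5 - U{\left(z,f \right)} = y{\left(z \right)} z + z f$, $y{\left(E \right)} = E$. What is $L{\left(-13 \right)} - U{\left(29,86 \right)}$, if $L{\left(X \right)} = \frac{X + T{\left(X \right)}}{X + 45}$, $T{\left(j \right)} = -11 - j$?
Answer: $\frac{106549}{32} \approx 3329.7$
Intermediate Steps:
$L{\left(X \right)} = - \frac{11}{45 + X}$ ($L{\left(X \right)} = \frac{X - \left(11 + X\right)}{X + 45} = - \frac{11}{45 + X}$)
$U{\left(z,f \right)} = 5 - z^{2} - f z$ ($U{\left(z,f \right)} = 5 - \left(z z + z f\right) = 5 - \left(z^{2} + f z\right) = 5 - z^{2} - f z$)
$L{\left(-13 \right)} - U{\left(29,86 \right)} = - \frac{11}{45 - 13} - \left(5 - 29^{2} - 86 \cdot 29\right) = - \frac{11}{32} - \left(5 - 841 - 2494\right) = \left(-11\right) \frac{1}{32} - \left(5 - 841 - 2494\right) = - \frac{11}{32} - -3330 = - \frac{11}{32} + 3330 = \frac{106549}{32}$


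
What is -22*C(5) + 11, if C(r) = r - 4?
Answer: -11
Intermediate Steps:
C(r) = -4 + r
-22*C(5) + 11 = -22*(-4 + 5) + 11 = -22*1 + 11 = -22 + 11 = -11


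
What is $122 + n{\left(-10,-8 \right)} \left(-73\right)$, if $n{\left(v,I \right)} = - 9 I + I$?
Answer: $-4550$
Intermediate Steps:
$n{\left(v,I \right)} = - 8 I$
$122 + n{\left(-10,-8 \right)} \left(-73\right) = 122 + \left(-8\right) \left(-8\right) \left(-73\right) = 122 + 64 \left(-73\right) = 122 - 4672 = -4550$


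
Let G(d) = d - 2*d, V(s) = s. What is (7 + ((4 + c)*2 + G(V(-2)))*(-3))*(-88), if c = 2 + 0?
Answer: 3080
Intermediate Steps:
c = 2
G(d) = -d
(7 + ((4 + c)*2 + G(V(-2)))*(-3))*(-88) = (7 + ((4 + 2)*2 - 1*(-2))*(-3))*(-88) = (7 + (6*2 + 2)*(-3))*(-88) = (7 + (12 + 2)*(-3))*(-88) = (7 + 14*(-3))*(-88) = (7 - 42)*(-88) = -35*(-88) = 3080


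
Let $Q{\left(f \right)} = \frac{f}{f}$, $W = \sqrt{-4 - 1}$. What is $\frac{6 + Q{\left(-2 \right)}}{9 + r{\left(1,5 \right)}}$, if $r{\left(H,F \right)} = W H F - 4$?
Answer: $\frac{7}{30} - \frac{7 i \sqrt{5}}{30} \approx 0.23333 - 0.52175 i$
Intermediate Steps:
$W = i \sqrt{5}$ ($W = \sqrt{-5} = i \sqrt{5} \approx 2.2361 i$)
$Q{\left(f \right)} = 1$
$r{\left(H,F \right)} = -4 + i F H \sqrt{5}$ ($r{\left(H,F \right)} = i \sqrt{5} H F - 4 = i H \sqrt{5} F - 4 = i F H \sqrt{5} - 4 = -4 + i F H \sqrt{5}$)
$\frac{6 + Q{\left(-2 \right)}}{9 + r{\left(1,5 \right)}} = \frac{6 + 1}{9 - \left(4 - i 5 \cdot 1 \sqrt{5}\right)} = \frac{7}{9 - \left(4 - 5 i \sqrt{5}\right)} = \frac{7}{5 + 5 i \sqrt{5}}$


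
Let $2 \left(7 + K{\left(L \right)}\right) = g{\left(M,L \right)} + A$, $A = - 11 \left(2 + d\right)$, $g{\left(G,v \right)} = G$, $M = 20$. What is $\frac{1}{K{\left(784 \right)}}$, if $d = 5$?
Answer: $- \frac{2}{71} \approx -0.028169$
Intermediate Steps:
$A = -77$ ($A = - 11 \left(2 + 5\right) = \left(-11\right) 7 = -77$)
$K{\left(L \right)} = - \frac{71}{2}$ ($K{\left(L \right)} = -7 + \frac{20 - 77}{2} = -7 + \frac{1}{2} \left(-57\right) = -7 - \frac{57}{2} = - \frac{71}{2}$)
$\frac{1}{K{\left(784 \right)}} = \frac{1}{- \frac{71}{2}} = - \frac{2}{71}$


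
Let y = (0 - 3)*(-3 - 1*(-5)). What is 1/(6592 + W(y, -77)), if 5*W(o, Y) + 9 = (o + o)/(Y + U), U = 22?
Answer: 275/1812317 ≈ 0.00015174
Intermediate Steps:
y = -6 (y = -3*(-3 + 5) = -3*2 = -6)
W(o, Y) = -9/5 + 2*o/(5*(22 + Y)) (W(o, Y) = -9/5 + ((o + o)/(Y + 22))/5 = -9/5 + ((2*o)/(22 + Y))/5 = -9/5 + (2*o/(22 + Y))/5 = -9/5 + 2*o/(5*(22 + Y)))
1/(6592 + W(y, -77)) = 1/(6592 + (-198 - 9*(-77) + 2*(-6))/(5*(22 - 77))) = 1/(6592 + (⅕)*(-198 + 693 - 12)/(-55)) = 1/(6592 + (⅕)*(-1/55)*483) = 1/(6592 - 483/275) = 1/(1812317/275) = 275/1812317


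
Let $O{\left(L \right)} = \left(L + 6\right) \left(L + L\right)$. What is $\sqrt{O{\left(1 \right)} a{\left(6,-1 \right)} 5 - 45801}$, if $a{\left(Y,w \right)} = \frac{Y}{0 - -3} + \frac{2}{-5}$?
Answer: $i \sqrt{45689} \approx 213.75 i$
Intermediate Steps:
$O{\left(L \right)} = 2 L \left(6 + L\right)$ ($O{\left(L \right)} = \left(6 + L\right) 2 L = 2 L \left(6 + L\right)$)
$a{\left(Y,w \right)} = - \frac{2}{5} + \frac{Y}{3}$ ($a{\left(Y,w \right)} = \frac{Y}{0 + 3} + 2 \left(- \frac{1}{5}\right) = \frac{Y}{3} - \frac{2}{5} = - \frac{2}{5} + \frac{Y}{3}$)
$\sqrt{O{\left(1 \right)} a{\left(6,-1 \right)} 5 - 45801} = \sqrt{2 \cdot 1 \left(6 + 1\right) \left(- \frac{2}{5} + \frac{1}{3} \cdot 6\right) 5 - 45801} = \sqrt{2 \cdot 1 \cdot 7 \left(- \frac{2}{5} + 2\right) 5 - 45801} = \sqrt{14 \cdot \frac{8}{5} \cdot 5 - 45801} = \sqrt{\frac{112}{5} \cdot 5 - 45801} = \sqrt{112 - 45801} = \sqrt{-45689} = i \sqrt{45689}$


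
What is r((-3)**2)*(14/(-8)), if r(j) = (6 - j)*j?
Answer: 189/4 ≈ 47.250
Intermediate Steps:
r(j) = j*(6 - j)
r((-3)**2)*(14/(-8)) = ((-3)**2*(6 - 1*(-3)**2))*(14/(-8)) = (9*(6 - 1*9))*(14*(-1/8)) = (9*(6 - 9))*(-7/4) = (9*(-3))*(-7/4) = -27*(-7/4) = 189/4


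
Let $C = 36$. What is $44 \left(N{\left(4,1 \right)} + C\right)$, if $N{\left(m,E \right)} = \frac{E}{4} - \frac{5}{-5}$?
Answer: $1639$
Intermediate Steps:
$N{\left(m,E \right)} = 1 + \frac{E}{4}$ ($N{\left(m,E \right)} = E \frac{1}{4} - -1 = \frac{E}{4} + 1 = 1 + \frac{E}{4}$)
$44 \left(N{\left(4,1 \right)} + C\right) = 44 \left(\left(1 + \frac{1}{4} \cdot 1\right) + 36\right) = 44 \left(\left(1 + \frac{1}{4}\right) + 36\right) = 44 \left(\frac{5}{4} + 36\right) = 44 \cdot \frac{149}{4} = 1639$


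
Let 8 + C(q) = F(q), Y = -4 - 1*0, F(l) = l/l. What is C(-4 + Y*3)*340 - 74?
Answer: -2454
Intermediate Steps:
F(l) = 1
Y = -4 (Y = -4 + 0 = -4)
C(q) = -7 (C(q) = -8 + 1 = -7)
C(-4 + Y*3)*340 - 74 = -7*340 - 74 = -2380 - 74 = -2454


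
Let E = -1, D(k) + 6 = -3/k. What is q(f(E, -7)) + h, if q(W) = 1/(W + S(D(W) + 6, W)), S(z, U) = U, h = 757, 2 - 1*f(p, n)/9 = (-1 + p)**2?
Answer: 27251/36 ≈ 756.97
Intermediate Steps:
D(k) = -6 - 3/k
f(p, n) = 18 - 9*(-1 + p)**2
q(W) = 1/(2*W) (q(W) = 1/(W + W) = 1/(2*W))
q(f(E, -7)) + h = 1/(2*(18 - 9*(-1 - 1)**2)) + 757 = 1/(2*(18 - 9*(-2)**2)) + 757 = 1/(2*(18 - 9*4)) + 757 = 1/(2*(18 - 36)) + 757 = (1/2)/(-18) + 757 = (1/2)*(-1/18) + 757 = -1/36 + 757 = 27251/36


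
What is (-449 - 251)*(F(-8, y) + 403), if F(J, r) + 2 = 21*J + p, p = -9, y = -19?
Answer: -156800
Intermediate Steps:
F(J, r) = -11 + 21*J (F(J, r) = -2 + (21*J - 9) = -2 + (-9 + 21*J) = -11 + 21*J)
(-449 - 251)*(F(-8, y) + 403) = (-449 - 251)*((-11 + 21*(-8)) + 403) = -700*((-11 - 168) + 403) = -700*(-179 + 403) = -700*224 = -156800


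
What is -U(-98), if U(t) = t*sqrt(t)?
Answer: 686*I*sqrt(2) ≈ 970.15*I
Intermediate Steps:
U(t) = t**(3/2)
-U(-98) = -(-98)**(3/2) = -(-686)*I*sqrt(2) = 686*I*sqrt(2)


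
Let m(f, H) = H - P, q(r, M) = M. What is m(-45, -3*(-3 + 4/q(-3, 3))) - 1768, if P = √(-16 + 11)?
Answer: -1763 - I*√5 ≈ -1763.0 - 2.2361*I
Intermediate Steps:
P = I*√5 (P = √(-5) = I*√5 ≈ 2.2361*I)
m(f, H) = H - I*√5
m(-45, -3*(-3 + 4/q(-3, 3))) - 1768 = (-3*(-3 + 4/3) - I*√5) - 1768 = (-3*(-5/3) - I*√5) - 1768 = (5 - I*√5) - 1768 = -1763 - I*√5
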